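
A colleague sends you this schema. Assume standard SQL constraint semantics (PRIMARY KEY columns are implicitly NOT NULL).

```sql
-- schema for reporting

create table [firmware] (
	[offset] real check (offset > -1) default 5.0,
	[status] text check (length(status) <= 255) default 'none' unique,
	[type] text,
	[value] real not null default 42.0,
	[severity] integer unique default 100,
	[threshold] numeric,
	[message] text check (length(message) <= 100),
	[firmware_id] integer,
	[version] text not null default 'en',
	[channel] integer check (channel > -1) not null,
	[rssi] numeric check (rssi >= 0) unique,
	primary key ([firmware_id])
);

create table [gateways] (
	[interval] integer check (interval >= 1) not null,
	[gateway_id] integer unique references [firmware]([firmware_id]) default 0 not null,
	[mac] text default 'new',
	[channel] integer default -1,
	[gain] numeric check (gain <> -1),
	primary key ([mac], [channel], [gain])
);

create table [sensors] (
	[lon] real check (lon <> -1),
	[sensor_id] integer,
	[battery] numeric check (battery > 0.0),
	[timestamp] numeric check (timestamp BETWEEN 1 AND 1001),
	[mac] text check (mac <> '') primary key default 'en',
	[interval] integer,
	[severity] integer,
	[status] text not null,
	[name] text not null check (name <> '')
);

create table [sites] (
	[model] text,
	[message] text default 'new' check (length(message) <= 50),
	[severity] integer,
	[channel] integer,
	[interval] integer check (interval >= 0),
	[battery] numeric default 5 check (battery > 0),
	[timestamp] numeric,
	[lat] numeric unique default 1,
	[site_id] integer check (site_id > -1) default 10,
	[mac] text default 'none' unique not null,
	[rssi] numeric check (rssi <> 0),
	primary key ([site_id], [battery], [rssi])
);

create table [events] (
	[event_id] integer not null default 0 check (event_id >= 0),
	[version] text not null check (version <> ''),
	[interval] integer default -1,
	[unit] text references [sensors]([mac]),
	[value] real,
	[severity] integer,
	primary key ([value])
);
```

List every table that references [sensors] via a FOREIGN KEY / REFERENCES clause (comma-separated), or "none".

- events.unit references sensors(mac).

events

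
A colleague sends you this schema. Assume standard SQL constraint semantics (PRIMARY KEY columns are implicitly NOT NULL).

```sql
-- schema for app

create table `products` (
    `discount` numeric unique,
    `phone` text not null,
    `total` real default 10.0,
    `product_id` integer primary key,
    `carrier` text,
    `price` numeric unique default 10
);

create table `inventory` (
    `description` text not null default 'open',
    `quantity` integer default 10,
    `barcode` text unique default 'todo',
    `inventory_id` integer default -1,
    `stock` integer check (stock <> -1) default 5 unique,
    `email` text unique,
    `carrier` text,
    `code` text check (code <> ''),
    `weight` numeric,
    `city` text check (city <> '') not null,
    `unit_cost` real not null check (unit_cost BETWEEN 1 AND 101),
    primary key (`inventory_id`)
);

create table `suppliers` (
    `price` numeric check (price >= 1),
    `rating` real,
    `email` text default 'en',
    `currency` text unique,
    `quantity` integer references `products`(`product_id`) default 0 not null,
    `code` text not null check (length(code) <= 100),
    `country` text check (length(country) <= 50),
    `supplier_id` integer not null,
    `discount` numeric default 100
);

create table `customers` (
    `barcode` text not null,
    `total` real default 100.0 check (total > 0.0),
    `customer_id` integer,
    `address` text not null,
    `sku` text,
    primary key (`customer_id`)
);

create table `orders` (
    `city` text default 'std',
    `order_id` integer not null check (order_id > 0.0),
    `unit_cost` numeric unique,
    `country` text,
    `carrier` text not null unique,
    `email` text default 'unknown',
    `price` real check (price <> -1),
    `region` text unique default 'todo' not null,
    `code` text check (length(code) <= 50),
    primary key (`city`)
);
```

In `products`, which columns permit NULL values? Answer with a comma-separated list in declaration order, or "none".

- discount: UNIQUE does not imply NOT NULL → nullable.
- phone: declared NOT NULL → not nullable.
- total: DEFAULT only fills an omitted column; an explicit NULL is still allowed → nullable.
- product_id: part of the PRIMARY KEY, which implies NOT NULL → not nullable.
- carrier: no NOT NULL constraint applies → nullable.
- price: UNIQUE does not imply NOT NULL → nullable.

discount, total, carrier, price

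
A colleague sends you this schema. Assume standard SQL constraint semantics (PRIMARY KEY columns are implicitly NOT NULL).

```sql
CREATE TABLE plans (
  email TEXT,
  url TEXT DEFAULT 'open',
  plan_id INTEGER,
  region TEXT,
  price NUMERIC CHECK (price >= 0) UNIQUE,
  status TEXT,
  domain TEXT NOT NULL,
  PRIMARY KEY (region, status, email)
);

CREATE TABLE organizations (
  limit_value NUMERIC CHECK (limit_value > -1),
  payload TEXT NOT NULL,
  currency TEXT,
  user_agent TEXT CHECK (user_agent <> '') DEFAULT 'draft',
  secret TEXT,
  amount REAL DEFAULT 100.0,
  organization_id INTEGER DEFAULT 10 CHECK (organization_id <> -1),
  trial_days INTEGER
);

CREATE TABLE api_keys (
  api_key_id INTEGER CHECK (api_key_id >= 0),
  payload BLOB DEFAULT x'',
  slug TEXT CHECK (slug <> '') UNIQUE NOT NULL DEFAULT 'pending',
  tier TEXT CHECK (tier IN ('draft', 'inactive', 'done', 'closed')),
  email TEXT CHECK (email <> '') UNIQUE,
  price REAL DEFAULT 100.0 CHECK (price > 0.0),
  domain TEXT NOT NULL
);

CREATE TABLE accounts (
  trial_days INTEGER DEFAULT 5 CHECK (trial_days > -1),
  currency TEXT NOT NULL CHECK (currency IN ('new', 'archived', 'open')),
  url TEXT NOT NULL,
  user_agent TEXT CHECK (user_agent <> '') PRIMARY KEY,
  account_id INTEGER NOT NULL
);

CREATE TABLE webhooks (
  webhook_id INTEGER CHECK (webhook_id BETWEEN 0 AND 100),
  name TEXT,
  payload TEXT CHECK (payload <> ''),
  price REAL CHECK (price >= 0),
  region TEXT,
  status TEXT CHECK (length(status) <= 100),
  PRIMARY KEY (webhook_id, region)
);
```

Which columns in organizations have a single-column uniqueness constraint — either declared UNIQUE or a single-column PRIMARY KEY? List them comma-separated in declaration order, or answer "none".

none

- limit_value: no UNIQUE or single-column PK constraint.
- payload: no UNIQUE or single-column PK constraint.
- currency: no UNIQUE or single-column PK constraint.
- user_agent: no UNIQUE or single-column PK constraint.
- secret: no UNIQUE or single-column PK constraint.
- amount: no UNIQUE or single-column PK constraint.
- organization_id: no UNIQUE or single-column PK constraint.
- trial_days: no UNIQUE or single-column PK constraint.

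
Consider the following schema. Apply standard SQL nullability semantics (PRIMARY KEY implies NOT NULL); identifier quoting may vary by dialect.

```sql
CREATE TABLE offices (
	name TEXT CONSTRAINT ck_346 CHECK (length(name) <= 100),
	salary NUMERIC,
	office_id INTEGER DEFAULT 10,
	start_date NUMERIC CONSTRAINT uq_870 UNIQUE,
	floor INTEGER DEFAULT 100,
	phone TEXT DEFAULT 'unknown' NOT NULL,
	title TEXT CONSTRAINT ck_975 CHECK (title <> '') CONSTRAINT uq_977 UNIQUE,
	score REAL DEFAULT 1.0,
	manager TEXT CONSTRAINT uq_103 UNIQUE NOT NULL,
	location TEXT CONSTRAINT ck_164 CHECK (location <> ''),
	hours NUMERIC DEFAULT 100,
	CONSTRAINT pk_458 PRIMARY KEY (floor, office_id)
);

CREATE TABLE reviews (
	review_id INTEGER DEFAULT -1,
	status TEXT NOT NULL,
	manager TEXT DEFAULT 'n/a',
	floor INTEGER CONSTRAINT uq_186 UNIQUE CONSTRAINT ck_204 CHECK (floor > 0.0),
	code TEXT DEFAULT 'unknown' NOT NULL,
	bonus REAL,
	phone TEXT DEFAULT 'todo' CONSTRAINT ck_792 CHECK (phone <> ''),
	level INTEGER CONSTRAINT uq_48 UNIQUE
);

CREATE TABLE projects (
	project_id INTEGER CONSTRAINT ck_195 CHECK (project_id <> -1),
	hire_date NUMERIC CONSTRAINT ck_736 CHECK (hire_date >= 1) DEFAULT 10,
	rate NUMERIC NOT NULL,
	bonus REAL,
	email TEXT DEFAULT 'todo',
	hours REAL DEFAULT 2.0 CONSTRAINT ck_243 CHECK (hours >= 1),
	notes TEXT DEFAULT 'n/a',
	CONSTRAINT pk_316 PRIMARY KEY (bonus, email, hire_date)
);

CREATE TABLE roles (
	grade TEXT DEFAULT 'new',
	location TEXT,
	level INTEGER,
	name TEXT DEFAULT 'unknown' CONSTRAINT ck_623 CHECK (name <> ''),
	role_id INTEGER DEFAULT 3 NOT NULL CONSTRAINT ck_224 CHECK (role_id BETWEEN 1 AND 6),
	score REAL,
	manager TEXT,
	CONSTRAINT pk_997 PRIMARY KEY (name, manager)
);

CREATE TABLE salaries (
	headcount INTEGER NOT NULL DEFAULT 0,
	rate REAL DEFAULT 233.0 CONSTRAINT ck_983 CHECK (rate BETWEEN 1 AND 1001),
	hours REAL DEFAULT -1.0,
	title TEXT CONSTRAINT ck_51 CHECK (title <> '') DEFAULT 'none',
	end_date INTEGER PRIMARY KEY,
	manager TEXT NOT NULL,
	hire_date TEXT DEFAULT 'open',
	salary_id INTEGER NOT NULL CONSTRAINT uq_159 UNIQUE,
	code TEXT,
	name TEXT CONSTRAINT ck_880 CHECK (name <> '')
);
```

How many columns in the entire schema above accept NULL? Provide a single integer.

26

offices: 7 nullable (name, salary, start_date, title, score, location, hours — PK (floor, office_id) and explicit NOT NULL columns excluded).
reviews: 6 nullable (review_id, manager, floor, bonus, phone, level — PK none and explicit NOT NULL columns excluded).
projects: 3 nullable (project_id, hours, notes — PK (bonus, email, hire_date) and explicit NOT NULL columns excluded).
roles: 4 nullable (grade, location, level, score — PK (name, manager) and explicit NOT NULL columns excluded).
salaries: 6 nullable (rate, hours, title, hire_date, code, name — PK (end_date) and explicit NOT NULL columns excluded).
Total: 7 + 6 + 3 + 4 + 6 = 26.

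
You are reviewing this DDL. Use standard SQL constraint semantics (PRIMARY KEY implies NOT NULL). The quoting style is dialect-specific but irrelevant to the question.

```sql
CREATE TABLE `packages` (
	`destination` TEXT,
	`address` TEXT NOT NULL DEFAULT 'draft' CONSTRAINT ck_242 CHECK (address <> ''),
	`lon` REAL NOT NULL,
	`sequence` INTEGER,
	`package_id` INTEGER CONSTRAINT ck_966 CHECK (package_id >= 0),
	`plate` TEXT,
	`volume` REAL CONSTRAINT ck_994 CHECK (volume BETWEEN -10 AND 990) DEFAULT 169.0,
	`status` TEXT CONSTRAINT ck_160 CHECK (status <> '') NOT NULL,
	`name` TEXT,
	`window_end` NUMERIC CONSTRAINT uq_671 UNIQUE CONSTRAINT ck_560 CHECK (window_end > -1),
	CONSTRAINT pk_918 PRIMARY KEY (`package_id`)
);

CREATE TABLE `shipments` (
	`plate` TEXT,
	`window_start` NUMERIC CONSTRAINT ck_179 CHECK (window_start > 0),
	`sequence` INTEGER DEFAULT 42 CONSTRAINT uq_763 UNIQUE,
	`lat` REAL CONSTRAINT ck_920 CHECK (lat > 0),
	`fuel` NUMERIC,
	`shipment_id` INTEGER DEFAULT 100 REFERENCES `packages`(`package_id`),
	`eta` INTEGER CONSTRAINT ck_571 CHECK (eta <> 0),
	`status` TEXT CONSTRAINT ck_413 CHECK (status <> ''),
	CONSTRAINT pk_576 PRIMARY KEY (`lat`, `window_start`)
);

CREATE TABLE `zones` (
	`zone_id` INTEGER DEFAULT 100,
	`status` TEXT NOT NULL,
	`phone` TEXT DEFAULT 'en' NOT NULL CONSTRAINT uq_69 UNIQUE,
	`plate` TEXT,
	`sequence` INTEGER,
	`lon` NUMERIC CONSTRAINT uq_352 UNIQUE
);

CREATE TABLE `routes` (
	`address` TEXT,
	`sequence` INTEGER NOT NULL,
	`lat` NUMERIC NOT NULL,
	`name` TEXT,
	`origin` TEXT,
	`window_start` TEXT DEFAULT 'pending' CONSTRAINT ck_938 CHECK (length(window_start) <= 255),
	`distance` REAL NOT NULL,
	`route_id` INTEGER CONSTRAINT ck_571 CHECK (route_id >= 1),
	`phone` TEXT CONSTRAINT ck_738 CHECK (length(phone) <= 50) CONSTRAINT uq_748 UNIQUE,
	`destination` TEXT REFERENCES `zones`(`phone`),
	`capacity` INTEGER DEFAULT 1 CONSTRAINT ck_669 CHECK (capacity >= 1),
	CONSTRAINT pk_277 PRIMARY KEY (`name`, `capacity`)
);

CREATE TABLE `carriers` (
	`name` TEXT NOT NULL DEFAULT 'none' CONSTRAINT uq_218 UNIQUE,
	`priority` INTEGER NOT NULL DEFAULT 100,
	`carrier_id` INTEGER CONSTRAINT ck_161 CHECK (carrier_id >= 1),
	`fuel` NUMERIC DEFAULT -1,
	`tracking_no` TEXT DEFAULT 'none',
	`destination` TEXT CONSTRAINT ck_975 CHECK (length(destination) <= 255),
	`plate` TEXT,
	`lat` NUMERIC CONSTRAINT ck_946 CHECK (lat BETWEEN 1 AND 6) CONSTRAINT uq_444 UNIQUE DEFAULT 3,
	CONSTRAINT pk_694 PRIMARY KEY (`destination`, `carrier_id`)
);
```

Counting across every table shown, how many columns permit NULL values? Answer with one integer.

26

packages: 6 nullable (destination, sequence, plate, volume, name, window_end — PK (package_id) and explicit NOT NULL columns excluded).
shipments: 6 nullable (plate, sequence, fuel, shipment_id, eta, status — PK (lat, window_start) and explicit NOT NULL columns excluded).
zones: 4 nullable (zone_id, plate, sequence, lon — PK none and explicit NOT NULL columns excluded).
routes: 6 nullable (address, origin, window_start, route_id, phone, destination — PK (name, capacity) and explicit NOT NULL columns excluded).
carriers: 4 nullable (fuel, tracking_no, plate, lat — PK (destination, carrier_id) and explicit NOT NULL columns excluded).
Total: 6 + 6 + 4 + 6 + 4 = 26.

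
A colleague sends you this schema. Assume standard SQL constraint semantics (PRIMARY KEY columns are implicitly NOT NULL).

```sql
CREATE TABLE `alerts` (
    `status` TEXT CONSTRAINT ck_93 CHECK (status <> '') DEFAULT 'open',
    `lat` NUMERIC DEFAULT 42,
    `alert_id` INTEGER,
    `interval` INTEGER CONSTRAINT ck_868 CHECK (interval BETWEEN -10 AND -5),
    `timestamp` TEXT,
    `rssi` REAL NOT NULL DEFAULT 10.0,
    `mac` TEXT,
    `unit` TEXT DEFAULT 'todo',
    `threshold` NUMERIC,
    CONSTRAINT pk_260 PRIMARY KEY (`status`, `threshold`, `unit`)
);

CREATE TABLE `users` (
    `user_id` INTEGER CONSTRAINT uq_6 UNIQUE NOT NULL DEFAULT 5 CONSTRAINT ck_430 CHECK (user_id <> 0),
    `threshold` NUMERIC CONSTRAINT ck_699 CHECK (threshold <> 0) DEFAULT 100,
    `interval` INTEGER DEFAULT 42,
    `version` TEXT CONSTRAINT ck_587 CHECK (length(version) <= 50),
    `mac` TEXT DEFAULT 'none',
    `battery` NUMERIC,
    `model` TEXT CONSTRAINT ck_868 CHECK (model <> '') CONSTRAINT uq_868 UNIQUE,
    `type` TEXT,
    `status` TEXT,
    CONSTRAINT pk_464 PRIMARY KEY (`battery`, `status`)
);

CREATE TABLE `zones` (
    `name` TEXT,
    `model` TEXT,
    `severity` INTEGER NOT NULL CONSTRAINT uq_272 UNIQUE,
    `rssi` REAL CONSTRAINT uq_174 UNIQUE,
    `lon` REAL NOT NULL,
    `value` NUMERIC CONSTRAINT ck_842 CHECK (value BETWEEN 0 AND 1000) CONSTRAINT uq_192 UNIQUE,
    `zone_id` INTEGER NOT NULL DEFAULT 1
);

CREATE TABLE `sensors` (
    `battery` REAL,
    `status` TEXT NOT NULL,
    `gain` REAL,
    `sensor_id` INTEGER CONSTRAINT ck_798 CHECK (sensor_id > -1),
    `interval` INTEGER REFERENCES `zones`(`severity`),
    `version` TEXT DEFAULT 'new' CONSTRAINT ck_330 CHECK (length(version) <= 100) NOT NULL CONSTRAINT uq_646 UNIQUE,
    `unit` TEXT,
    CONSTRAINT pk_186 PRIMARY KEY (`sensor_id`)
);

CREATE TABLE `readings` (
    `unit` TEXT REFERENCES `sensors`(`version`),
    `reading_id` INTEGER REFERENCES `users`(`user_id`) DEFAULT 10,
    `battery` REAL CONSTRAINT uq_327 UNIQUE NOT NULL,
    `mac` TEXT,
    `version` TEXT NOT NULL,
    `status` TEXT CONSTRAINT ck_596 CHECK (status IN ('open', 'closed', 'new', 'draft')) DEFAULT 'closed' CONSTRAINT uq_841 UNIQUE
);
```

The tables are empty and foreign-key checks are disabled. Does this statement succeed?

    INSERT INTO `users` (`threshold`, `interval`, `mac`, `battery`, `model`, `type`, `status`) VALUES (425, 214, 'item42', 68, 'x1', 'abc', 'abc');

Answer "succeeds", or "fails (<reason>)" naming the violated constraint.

succeeds

NOT NULL columns: battery is supplied; status is supplied; user_id defaults to 5.
CHECK constraints: 425 satisfies (threshold <> 0); 'x1' satisfies (model <> '').
No constraint is violated.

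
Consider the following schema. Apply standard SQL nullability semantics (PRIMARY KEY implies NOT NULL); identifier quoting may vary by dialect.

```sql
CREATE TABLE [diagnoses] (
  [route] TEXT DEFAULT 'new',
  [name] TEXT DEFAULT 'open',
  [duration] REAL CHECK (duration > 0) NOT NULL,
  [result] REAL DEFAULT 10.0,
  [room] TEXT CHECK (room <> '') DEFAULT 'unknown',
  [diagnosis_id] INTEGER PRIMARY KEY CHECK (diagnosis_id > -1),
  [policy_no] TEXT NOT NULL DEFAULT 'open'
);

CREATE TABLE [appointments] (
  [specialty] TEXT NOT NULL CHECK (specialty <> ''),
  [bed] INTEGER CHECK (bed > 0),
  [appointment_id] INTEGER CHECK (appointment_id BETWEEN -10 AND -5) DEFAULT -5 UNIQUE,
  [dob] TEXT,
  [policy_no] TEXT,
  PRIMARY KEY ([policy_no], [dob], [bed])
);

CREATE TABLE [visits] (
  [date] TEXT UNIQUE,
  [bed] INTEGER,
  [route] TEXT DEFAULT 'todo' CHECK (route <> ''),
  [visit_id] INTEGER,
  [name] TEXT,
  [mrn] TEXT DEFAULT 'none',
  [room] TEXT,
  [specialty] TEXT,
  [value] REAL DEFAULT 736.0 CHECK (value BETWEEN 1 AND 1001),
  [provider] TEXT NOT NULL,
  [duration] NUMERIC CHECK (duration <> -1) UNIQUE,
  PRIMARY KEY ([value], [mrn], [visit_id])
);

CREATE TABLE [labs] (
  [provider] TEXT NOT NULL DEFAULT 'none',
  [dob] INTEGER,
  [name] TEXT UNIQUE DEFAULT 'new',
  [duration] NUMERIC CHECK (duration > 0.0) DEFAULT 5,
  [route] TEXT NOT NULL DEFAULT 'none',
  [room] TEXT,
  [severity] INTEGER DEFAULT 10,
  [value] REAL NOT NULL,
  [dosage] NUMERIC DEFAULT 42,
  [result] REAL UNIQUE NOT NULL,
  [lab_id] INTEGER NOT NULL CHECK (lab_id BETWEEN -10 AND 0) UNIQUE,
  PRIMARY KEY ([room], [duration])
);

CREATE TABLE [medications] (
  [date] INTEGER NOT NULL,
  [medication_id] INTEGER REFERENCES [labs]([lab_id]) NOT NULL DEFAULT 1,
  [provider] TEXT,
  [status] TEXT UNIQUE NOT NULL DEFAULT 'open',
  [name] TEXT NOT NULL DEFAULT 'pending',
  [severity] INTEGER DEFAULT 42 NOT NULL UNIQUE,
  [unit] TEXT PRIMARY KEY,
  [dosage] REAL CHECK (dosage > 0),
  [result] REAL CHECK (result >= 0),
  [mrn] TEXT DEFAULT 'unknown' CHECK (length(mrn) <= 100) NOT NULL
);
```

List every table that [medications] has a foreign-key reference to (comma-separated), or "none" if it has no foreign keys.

labs

- medication_id REFERENCES labs(lab_id).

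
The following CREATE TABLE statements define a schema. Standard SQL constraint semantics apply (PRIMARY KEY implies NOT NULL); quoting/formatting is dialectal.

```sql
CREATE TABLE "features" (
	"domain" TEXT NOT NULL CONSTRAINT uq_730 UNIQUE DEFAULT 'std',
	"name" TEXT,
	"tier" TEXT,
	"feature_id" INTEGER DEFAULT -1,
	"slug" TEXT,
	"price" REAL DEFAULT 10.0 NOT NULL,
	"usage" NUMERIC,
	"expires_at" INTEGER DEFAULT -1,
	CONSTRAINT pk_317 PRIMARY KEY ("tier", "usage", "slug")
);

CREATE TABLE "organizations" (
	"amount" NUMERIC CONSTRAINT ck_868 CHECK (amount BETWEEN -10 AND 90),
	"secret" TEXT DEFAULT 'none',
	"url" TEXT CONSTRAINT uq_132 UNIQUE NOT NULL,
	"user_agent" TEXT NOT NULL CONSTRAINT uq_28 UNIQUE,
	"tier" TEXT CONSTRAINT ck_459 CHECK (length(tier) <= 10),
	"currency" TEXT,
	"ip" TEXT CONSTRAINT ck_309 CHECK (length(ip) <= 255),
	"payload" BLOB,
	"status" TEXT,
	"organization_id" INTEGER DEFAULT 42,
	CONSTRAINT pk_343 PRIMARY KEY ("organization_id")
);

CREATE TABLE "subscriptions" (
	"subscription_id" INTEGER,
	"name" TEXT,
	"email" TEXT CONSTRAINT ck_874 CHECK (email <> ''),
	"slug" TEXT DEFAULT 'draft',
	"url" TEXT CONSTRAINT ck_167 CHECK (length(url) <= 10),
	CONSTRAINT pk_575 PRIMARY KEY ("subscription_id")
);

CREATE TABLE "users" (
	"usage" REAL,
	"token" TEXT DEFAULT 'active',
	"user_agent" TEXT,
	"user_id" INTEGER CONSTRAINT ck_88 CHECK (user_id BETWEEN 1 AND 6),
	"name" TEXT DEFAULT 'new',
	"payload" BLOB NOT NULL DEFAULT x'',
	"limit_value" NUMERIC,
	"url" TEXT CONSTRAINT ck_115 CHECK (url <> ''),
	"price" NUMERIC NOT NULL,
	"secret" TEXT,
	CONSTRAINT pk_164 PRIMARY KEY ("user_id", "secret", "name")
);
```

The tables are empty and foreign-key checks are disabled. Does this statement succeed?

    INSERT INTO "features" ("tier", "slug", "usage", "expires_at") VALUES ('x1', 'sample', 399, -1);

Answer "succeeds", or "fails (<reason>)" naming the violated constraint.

NOT NULL columns: domain defaults to 'std'; price defaults to 10.0; slug is supplied; tier is supplied; usage is supplied.
No constraint is violated.

succeeds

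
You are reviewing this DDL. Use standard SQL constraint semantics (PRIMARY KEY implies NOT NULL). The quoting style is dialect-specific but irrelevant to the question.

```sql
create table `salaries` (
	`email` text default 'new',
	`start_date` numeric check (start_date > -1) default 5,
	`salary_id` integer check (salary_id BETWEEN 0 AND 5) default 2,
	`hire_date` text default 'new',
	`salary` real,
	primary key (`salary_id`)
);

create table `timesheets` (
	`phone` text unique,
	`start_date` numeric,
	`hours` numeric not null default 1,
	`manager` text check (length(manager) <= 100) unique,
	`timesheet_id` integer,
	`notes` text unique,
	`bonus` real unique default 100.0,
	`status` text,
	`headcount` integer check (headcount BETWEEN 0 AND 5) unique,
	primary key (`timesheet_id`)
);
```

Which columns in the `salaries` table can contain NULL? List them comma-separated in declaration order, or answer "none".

email, start_date, hire_date, salary

- email: DEFAULT only fills an omitted column; an explicit NULL is still allowed → nullable.
- start_date: CHECK does not forbid NULL (a CHECK constraint passes when its expression is NULL) → nullable.
- salary_id: part of the PRIMARY KEY, which implies NOT NULL → not nullable.
- hire_date: DEFAULT only fills an omitted column; an explicit NULL is still allowed → nullable.
- salary: no NOT NULL constraint applies → nullable.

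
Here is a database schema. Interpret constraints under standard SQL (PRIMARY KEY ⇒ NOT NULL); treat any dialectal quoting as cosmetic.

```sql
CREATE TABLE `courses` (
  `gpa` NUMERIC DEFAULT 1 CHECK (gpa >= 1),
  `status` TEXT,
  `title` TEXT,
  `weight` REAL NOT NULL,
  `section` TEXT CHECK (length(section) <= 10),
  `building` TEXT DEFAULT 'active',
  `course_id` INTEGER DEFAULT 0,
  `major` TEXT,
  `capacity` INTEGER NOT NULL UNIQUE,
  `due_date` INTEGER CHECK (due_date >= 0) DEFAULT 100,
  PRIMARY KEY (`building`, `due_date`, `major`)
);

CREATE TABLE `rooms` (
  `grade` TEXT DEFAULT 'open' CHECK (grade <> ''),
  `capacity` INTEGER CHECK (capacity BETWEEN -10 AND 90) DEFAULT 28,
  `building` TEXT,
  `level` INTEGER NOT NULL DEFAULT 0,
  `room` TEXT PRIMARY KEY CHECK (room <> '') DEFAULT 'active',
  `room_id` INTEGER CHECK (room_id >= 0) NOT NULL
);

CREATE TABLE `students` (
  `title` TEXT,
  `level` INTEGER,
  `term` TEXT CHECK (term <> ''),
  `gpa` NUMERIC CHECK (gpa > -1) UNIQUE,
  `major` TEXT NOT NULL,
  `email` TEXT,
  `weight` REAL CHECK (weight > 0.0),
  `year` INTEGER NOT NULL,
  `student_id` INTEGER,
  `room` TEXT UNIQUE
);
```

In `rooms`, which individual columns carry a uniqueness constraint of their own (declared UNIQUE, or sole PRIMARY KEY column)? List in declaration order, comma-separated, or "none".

- grade: no UNIQUE or single-column PK constraint.
- capacity: no UNIQUE or single-column PK constraint.
- building: no UNIQUE or single-column PK constraint.
- level: no UNIQUE or single-column PK constraint.
- room: single-column PRIMARY KEY → unique.
- room_id: no UNIQUE or single-column PK constraint.

room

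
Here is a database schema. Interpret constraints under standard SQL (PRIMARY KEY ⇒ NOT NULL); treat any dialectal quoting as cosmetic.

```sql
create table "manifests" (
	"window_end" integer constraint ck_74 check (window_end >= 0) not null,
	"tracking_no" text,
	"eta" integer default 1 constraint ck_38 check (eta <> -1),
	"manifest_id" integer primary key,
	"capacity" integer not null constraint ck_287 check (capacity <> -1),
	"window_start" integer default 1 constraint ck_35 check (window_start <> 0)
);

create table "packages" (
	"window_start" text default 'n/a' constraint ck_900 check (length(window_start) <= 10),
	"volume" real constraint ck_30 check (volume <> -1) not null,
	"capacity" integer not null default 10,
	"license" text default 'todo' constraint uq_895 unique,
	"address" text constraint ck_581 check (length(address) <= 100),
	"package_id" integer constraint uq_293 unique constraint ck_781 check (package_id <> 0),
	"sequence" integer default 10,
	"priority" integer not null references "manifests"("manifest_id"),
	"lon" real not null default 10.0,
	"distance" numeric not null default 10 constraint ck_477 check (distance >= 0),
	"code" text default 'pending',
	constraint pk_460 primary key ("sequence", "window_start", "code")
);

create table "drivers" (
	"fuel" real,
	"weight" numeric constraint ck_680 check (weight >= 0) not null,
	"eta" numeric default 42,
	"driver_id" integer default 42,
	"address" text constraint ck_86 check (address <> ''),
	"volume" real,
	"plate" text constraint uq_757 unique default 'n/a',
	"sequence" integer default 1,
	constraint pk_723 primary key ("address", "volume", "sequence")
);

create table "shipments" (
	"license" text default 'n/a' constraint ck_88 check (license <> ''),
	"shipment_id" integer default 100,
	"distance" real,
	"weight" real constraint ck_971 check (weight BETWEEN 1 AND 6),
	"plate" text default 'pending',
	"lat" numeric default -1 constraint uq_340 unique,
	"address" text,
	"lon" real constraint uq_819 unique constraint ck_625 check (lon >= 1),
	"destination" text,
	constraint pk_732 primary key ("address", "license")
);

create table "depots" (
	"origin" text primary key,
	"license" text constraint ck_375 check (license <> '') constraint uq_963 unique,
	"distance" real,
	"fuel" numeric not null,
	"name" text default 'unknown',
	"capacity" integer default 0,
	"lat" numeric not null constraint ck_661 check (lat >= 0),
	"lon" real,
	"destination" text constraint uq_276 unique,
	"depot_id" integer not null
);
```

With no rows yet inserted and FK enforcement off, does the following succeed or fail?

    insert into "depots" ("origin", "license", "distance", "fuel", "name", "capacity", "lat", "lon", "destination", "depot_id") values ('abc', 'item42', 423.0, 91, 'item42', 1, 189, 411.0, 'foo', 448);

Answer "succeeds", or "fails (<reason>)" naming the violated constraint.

succeeds

NOT NULL columns: depot_id is supplied; fuel is supplied; lat is supplied; origin is supplied.
CHECK constraints: 'item42' satisfies (license <> ''); 189 satisfies (lat >= 0).
No constraint is violated.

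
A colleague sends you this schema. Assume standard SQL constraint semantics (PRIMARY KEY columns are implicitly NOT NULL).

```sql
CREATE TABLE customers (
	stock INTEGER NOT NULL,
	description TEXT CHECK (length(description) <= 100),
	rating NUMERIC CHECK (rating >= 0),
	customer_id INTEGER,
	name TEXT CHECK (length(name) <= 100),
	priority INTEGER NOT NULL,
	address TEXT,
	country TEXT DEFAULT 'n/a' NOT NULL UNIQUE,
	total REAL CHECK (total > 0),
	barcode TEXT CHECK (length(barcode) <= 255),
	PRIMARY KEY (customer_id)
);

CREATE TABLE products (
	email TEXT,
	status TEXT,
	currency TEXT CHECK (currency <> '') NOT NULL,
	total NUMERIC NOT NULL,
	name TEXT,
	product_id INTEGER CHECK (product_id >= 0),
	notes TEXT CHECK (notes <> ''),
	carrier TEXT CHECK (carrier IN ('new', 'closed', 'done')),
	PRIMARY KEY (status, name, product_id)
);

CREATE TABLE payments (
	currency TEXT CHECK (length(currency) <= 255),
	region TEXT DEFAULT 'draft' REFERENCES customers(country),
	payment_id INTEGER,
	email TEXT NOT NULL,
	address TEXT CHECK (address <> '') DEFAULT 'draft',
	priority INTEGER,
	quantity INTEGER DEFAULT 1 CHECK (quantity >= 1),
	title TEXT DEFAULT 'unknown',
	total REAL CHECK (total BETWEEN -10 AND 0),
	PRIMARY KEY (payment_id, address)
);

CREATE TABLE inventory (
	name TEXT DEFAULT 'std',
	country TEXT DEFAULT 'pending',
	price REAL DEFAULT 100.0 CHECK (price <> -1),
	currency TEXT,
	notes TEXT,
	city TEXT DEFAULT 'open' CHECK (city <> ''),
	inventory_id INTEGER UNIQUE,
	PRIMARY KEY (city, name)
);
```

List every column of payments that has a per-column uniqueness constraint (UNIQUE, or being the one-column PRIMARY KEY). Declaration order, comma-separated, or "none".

none

- currency: no UNIQUE or single-column PK constraint.
- region: no UNIQUE or single-column PK constraint.
- payment_id: part of a composite PRIMARY KEY — only the tuple is unique, not this column on its own.
- email: no UNIQUE or single-column PK constraint.
- address: part of a composite PRIMARY KEY — only the tuple is unique, not this column on its own.
- priority: no UNIQUE or single-column PK constraint.
- quantity: no UNIQUE or single-column PK constraint.
- title: no UNIQUE or single-column PK constraint.
- total: no UNIQUE or single-column PK constraint.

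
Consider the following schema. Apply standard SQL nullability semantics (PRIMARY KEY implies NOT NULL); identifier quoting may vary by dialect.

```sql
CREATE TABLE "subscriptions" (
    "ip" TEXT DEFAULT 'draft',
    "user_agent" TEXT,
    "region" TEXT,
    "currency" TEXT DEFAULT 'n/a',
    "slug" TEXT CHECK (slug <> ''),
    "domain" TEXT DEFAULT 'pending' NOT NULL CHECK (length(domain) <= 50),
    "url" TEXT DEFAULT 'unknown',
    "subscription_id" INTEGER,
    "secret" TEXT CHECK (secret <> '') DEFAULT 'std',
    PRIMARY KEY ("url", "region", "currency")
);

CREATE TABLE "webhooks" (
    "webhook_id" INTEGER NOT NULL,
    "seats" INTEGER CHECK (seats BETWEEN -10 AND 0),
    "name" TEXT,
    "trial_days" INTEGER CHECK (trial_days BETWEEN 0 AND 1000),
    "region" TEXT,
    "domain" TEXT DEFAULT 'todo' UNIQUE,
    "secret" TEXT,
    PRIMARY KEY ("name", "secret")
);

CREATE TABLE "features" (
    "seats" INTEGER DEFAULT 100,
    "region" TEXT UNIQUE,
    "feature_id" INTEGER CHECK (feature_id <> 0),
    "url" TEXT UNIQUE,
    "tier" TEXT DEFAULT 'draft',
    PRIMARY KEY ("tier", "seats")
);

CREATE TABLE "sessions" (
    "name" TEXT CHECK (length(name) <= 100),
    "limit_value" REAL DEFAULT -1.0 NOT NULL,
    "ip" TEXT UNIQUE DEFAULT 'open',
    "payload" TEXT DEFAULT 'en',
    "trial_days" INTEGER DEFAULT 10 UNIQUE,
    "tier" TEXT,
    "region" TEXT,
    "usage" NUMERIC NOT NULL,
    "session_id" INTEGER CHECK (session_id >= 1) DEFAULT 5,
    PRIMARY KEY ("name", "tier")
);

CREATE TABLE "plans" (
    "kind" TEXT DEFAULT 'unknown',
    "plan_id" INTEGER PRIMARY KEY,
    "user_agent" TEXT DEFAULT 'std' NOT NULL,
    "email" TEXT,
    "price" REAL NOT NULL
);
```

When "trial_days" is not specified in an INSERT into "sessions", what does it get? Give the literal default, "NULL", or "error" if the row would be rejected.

10

trial_days has an explicit DEFAULT 10.
When the column is omitted from an INSERT, that default is used.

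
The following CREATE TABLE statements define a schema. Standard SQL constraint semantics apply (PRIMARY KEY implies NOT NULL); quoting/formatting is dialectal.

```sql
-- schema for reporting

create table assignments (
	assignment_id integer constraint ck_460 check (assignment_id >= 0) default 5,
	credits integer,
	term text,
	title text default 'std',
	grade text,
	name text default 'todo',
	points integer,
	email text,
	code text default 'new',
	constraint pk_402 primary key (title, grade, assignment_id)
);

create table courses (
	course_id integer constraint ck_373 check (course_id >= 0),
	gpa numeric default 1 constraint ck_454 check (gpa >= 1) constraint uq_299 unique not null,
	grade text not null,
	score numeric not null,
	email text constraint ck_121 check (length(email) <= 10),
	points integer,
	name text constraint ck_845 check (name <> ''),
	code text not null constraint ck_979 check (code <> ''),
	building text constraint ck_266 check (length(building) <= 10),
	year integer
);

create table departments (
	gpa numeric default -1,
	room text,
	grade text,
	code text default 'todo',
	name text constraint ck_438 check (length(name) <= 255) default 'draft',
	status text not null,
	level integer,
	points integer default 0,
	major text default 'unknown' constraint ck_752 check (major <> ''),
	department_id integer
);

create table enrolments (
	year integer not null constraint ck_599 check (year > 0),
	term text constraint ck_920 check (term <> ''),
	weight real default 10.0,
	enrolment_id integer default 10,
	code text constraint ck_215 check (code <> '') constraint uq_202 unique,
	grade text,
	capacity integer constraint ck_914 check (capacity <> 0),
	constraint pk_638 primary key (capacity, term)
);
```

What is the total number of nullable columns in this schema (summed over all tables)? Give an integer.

25

assignments: 6 nullable (credits, term, name, points, email, code — PK (title, grade, assignment_id) and explicit NOT NULL columns excluded).
courses: 6 nullable (course_id, email, points, name, building, year — PK none and explicit NOT NULL columns excluded).
departments: 9 nullable (gpa, room, grade, code, name, level, points, major, department_id — PK none and explicit NOT NULL columns excluded).
enrolments: 4 nullable (weight, enrolment_id, code, grade — PK (capacity, term) and explicit NOT NULL columns excluded).
Total: 6 + 6 + 9 + 4 = 25.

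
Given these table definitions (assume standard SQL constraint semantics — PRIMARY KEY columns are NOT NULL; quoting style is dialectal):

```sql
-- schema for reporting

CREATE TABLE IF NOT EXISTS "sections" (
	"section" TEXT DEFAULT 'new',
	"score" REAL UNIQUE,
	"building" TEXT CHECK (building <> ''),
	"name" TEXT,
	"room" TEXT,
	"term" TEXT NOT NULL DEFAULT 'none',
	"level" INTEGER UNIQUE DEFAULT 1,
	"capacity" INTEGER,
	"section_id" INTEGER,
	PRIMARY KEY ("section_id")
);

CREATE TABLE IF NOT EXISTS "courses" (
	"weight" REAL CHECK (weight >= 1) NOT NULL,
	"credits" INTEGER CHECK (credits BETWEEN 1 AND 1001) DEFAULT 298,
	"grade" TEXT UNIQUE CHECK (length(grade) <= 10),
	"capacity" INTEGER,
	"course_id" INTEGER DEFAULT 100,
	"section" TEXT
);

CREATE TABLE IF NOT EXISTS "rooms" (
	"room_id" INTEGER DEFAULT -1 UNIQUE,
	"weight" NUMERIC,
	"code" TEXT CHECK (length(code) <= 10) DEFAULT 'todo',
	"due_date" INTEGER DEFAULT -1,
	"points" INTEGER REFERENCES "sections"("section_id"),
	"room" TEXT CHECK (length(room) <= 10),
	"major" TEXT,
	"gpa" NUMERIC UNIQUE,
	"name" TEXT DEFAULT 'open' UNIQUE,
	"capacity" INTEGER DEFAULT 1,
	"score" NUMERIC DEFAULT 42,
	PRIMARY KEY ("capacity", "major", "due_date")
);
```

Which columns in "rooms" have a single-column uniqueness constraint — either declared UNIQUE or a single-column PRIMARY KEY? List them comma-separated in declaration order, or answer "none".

room_id, gpa, name

- room_id: declared UNIQUE → unique.
- weight: no UNIQUE or single-column PK constraint.
- code: no UNIQUE or single-column PK constraint.
- due_date: part of a composite PRIMARY KEY — only the tuple is unique, not this column on its own.
- points: no UNIQUE or single-column PK constraint.
- room: no UNIQUE or single-column PK constraint.
- major: part of a composite PRIMARY KEY — only the tuple is unique, not this column on its own.
- gpa: declared UNIQUE → unique.
- name: declared UNIQUE → unique.
- capacity: part of a composite PRIMARY KEY — only the tuple is unique, not this column on its own.
- score: no UNIQUE or single-column PK constraint.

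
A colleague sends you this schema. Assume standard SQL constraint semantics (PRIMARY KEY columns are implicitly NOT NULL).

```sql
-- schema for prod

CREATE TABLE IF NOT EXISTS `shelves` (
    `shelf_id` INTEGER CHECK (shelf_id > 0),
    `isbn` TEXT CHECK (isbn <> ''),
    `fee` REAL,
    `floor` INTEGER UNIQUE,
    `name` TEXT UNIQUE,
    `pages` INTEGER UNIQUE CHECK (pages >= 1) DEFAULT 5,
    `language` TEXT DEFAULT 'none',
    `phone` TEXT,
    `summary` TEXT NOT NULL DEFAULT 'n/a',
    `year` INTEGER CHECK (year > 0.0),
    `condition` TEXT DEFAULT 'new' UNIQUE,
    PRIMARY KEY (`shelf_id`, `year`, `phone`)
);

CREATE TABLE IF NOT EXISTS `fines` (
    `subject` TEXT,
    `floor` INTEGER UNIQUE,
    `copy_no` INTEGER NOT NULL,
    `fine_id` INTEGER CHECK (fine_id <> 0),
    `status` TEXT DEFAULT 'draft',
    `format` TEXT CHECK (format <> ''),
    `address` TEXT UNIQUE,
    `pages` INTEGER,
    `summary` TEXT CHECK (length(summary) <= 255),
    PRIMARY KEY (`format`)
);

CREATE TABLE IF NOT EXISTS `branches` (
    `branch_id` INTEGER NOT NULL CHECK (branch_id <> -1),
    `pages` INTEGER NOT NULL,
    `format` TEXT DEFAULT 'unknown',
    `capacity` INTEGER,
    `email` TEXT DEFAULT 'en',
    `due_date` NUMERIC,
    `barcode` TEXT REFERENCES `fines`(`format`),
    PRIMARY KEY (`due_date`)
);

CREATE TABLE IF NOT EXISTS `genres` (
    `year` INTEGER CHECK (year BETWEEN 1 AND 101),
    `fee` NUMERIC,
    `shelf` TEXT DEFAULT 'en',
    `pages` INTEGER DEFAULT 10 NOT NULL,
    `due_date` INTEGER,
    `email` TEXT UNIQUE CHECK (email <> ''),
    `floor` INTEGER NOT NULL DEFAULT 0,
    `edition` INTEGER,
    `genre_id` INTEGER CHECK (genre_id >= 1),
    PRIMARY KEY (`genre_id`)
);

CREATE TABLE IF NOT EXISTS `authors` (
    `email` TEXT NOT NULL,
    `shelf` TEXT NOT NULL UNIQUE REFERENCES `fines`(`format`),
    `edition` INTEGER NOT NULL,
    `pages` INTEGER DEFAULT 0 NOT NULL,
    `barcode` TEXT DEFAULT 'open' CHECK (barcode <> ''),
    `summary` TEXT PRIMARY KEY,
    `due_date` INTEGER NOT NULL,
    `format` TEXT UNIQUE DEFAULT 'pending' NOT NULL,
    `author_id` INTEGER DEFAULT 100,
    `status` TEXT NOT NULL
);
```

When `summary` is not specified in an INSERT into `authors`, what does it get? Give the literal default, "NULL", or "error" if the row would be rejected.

error

summary has no DEFAULT clause.
Omitting it would insert NULL, but it is part of the PRIMARY KEY, so the INSERT fails.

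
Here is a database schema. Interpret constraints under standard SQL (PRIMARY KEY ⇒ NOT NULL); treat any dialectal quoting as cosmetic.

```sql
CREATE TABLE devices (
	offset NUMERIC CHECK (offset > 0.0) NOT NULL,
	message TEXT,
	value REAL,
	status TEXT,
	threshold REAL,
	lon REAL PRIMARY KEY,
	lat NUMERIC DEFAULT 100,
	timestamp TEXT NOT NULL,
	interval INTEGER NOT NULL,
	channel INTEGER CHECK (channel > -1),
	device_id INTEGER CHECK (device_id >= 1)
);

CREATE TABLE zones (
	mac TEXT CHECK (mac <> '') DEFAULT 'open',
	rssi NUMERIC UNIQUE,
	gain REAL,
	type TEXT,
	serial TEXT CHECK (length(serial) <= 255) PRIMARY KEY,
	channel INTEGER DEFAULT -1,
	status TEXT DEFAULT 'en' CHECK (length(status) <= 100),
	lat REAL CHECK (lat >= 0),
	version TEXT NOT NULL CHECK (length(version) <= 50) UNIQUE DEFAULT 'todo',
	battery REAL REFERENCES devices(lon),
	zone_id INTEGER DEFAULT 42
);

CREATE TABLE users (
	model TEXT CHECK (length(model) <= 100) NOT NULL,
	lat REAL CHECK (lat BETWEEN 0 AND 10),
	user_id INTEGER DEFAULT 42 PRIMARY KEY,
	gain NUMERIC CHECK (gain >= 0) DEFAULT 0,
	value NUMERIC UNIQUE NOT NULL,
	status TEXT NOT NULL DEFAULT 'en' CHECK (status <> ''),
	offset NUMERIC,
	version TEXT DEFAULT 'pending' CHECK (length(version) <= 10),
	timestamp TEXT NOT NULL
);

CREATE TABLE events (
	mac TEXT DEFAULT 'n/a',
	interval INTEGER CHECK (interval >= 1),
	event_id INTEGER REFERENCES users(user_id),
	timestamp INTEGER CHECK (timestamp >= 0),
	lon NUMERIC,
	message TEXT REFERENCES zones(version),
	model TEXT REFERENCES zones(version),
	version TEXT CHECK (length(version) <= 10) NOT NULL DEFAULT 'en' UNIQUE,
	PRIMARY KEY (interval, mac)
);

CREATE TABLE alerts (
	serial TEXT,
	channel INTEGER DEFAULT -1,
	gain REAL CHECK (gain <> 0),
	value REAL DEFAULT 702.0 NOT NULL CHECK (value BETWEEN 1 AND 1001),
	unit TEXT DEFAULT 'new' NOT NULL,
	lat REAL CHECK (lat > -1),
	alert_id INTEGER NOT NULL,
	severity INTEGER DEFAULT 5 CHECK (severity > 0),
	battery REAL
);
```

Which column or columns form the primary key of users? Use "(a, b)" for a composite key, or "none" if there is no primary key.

user_id is declared PRIMARY KEY inline on the column.

user_id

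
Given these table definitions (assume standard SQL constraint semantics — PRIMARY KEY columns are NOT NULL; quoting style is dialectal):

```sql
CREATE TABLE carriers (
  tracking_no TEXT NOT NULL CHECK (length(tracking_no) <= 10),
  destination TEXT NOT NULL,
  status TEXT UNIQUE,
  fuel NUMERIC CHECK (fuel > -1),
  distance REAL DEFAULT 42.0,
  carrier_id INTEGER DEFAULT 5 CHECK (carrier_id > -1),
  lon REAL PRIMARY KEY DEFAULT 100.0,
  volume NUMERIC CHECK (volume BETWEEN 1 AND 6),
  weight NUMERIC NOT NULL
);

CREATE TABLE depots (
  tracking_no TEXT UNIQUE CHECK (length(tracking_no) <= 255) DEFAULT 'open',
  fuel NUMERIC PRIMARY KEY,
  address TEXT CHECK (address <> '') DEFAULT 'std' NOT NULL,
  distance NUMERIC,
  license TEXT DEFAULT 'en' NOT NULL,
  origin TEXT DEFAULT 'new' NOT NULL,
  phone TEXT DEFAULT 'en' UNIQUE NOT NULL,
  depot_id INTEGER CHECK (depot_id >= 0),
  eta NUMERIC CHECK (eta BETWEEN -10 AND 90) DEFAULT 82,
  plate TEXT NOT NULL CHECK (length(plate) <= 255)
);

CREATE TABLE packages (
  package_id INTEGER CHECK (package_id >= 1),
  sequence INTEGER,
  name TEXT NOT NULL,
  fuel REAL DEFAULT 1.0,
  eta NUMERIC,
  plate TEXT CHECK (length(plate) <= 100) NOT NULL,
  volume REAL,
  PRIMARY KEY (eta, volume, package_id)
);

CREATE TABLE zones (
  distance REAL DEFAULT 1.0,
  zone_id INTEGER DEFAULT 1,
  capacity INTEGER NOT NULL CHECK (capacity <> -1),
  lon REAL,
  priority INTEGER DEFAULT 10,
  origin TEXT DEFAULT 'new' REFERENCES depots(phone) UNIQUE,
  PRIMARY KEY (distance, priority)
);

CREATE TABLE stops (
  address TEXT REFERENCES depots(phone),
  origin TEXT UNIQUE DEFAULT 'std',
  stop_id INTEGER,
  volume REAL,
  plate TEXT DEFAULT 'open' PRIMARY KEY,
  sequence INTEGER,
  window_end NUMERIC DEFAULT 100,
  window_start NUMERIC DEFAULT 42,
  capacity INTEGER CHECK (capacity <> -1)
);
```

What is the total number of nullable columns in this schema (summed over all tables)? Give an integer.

22

carriers: 5 nullable (status, fuel, distance, carrier_id, volume — PK (lon) and explicit NOT NULL columns excluded).
depots: 4 nullable (tracking_no, distance, depot_id, eta — PK (fuel) and explicit NOT NULL columns excluded).
packages: 2 nullable (sequence, fuel — PK (eta, volume, package_id) and explicit NOT NULL columns excluded).
zones: 3 nullable (zone_id, lon, origin — PK (distance, priority) and explicit NOT NULL columns excluded).
stops: 8 nullable (address, origin, stop_id, volume, sequence, window_end, window_start, capacity — PK (plate) and explicit NOT NULL columns excluded).
Total: 5 + 4 + 2 + 3 + 8 = 22.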